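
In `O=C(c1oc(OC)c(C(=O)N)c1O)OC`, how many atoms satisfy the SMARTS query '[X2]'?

4

The query [X2] means: any atom with exactly two total connections (bonds + H).
Check the 15 heavy atoms by environment: 1× o (aromatic, X2) → match; 4× c (aromatic, X3) → no; 2× C (X3) → no; 2× O (X1) → no; 1× N (X3) → no; 3× O (X2) → match; 2× C (X4) → no.
Summing the matching environments: 1 + 3 = 4 matching atoms.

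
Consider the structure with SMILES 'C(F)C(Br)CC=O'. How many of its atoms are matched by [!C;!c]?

3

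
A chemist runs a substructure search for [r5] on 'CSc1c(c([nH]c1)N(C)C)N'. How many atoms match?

The query [r5] means: r5 matches atoms in a five-membered ring.
Check the 11 heavy atoms by environment: 1× n (aromatic, in 5-ring) → match; 4× c (aromatic, in 5-ring) → match; 1× S (acyclic) → no; 3× C (acyclic) → no; 2× N (acyclic) → no.
Summing the matching environments: 1 + 4 = 5 matching atoms.

5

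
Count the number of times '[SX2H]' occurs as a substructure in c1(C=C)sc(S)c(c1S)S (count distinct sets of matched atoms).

3

[SX2H] is the SMARTS for a thiol: an aliphatic sulfur with two connections, one being H.
The molecule carries 3 separate instances of a thiol (-SH) meeting every constraint; each maps to a distinct set of atoms, giving 3 matches.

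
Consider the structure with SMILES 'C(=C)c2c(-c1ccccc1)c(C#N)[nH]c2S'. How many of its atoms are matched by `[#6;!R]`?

3

The query [#6;!R] means: carbon not in any ring.
Check the 16 heavy atoms by environment: 1× n (aromatic, in 5-ring) → no; 4× c (aromatic, in 5-ring) → no; 6× c (aromatic, in 6-ring) → no; 3× C (acyclic) → match; 1× N (acyclic) → no; 1× S (acyclic) → no.
That gives 3 matching atoms.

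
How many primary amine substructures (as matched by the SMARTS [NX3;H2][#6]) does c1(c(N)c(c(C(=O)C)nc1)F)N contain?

2

[NX3;H2][#6] is the SMARTS for a primary amine: a trivalent nitrogen with two H attached to carbon.
The molecule carries 2 separate instances of a primary amino group (-NH2) meeting every constraint; each maps to a distinct set of atoms, giving 2 matches.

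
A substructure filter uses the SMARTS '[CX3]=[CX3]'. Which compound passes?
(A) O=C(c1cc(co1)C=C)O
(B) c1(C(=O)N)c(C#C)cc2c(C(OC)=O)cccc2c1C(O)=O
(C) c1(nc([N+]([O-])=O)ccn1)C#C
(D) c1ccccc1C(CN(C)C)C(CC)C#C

A

[CX3]=[CX3] describes a non-aromatic C=C double bond between two sp2 carbons (an alkene).
(A) contains a vinyl group (-CH=CH2), which satisfies every atom and bond constraint.
(B) has an ethynyl group (-C#CH) but the C-C bond is a triple bond, not a double bond.
(C) has an ethynyl group (-C#CH) but the C-C bond is a triple bond, not a double bond.
(D) has an ethynyl group (-C#CH) but the C-C bond is a triple bond, not a double bond.
So the answer is (A).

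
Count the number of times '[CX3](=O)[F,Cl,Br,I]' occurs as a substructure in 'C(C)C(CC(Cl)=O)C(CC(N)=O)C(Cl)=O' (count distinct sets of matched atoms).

2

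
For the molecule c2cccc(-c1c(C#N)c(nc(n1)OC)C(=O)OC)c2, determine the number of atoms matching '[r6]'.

12

Check the 20 heavy atoms by environment: 2× n (aromatic, in 6-ring) → match; 10× c (aromatic, in 6-ring) → match; 4× C (acyclic) → no; 3× O (acyclic) → no; 1× N (acyclic) → no.
Summing the matching environments: 2 + 10 = 12 matching atoms.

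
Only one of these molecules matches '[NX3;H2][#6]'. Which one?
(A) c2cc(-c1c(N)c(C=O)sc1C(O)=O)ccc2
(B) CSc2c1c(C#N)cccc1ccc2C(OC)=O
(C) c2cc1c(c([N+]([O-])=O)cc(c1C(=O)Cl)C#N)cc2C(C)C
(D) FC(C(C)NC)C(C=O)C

[NX3;H2][#6] describes a trivalent nitrogen with two H attached to carbon (a primary amine).
(A) contains a primary amino group (-NH2), which satisfies every atom and bond constraint.
(B) has a nitrile (-C#N) but the nitrogen is NX1 (triple-bonded), not NX3 with two H.
(C) has a nitrile (-C#N) but the nitrogen is NX1 (triple-bonded), not NX3 with two H.
(D) has an N-methylamino group (-NHCH3) but the nitrogen bears two carbons and only one H (H1), not H2.
So the answer is (A).

A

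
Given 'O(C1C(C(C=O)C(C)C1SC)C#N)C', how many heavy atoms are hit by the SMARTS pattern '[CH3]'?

3

The query [CH3] means: aliphatic carbon with exactly three hydrogens.
Check the 14 heavy atoms by environment: 6× C (H1) → no; 1× S (H0) → no; 3× C (H3) → match; 2× O (H0) → no; 1× C (H0) → no; 1× N (H0) → no.
That gives 3 matching atoms.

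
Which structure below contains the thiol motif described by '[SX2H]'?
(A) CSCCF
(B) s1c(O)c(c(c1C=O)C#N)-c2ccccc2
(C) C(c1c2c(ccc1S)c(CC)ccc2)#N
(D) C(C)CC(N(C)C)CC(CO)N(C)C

C

[SX2H] describes an aliphatic sulfur with two connections, one being H (a thiol).
(A) has a methylthio ether (-SCH3) but the sulfur has H0 (bonded to two carbons), not H1.
(B) has a hydroxyl group (-OH) but it is an -OH, not an -SH.
(C) contains a thiol (-SH), which satisfies every atom and bond constraint.
(D) has a hydroxyl group (-OH) but it is an -OH, not an -SH.
So the answer is (C).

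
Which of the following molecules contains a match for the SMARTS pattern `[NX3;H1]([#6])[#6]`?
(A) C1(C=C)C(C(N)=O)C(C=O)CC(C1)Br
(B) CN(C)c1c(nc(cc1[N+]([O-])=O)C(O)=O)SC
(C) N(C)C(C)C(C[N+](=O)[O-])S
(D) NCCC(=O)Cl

[NX3;H1]([#6])[#6] describes a trivalent nitrogen with one H, bonded to two carbons (a secondary amine).
(A) has a primary amide (-C(=O)NH2) but the -C(=O)NH2 nitrogen has H2, not H1.
(B) has a dimethylamino group (-N(CH3)2) but the nitrogen has H0, not H1.
(C) contains an N-methylamino group (-NHCH3), which satisfies every atom and bond constraint.
(D) has a primary amino group (-NH2) but the nitrogen has H2 and only one carbon neighbour.
So the answer is (C).

C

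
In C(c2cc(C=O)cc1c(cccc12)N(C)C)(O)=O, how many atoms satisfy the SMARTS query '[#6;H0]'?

Check the 18 heavy atoms by environment: 5× c (aromatic, H0) → match; 5× c (aromatic, H1) → no; 1× C (H0) → match; 2× O (H0) → no; 1× O (H1) → no; 1× C (H1) → no; 1× N (H0) → no; 2× C (H3) → no.
Summing the matching environments: 5 + 1 = 6 matching atoms.

6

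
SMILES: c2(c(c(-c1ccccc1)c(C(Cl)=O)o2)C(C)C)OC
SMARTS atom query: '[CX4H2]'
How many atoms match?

0

Check the 19 heavy atoms by environment: 1× o (aromatic, H0, X2) → no; 5× c (aromatic, H0, X3) → no; 1× O (H0, X2) → no; 3× C (H3, X4) → no; 1× C (H0, X3) → no; 1× O (H0, X1) → no; 1× Cl (H0, X1) → no; 1× C (H1, X4) → no; 5× c (aromatic, H1, X3) → no.
No environment satisfies the query, so 0 matching atoms.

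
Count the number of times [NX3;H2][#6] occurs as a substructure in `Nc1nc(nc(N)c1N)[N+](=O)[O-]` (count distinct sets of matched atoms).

[NX3;H2][#6] is the SMARTS for a primary amine: a trivalent nitrogen with two H attached to carbon.
The molecule carries 3 separate instances of a primary amino group (-NH2) meeting every constraint; each maps to a distinct set of atoms, giving 3 matches.

3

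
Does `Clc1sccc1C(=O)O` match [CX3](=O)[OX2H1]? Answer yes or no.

Yes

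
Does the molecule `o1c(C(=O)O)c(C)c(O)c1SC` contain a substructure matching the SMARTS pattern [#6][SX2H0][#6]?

The pattern [#6][SX2H0][#6] describes an aliphatic sulfur bridging two carbons with no H on the sulfur — a thioether.
The molecule carries a methylthio ether (-SCH3), whose atoms satisfy every constraint of the query, so the pattern matches.

Yes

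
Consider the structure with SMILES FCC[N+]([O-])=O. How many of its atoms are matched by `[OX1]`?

Check the 6 heavy atoms by environment: 2× C (X4) → no; 1× N (charge +1, X3) → no; 1× O (charge -1, X1) → match; 1× O (X1) → match; 1× F (X1) → no.
Summing the matching environments: 1 + 1 = 2 matching atoms.

2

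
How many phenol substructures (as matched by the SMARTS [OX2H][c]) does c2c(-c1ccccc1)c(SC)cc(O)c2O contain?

2

[OX2H][c] is the SMARTS for a phenol: a hydroxyl oxygen attached to an aromatic carbon.
The molecule carries 2 separate instances of a hydroxyl group (-OH) meeting every constraint; each maps to a distinct set of atoms, giving 2 matches.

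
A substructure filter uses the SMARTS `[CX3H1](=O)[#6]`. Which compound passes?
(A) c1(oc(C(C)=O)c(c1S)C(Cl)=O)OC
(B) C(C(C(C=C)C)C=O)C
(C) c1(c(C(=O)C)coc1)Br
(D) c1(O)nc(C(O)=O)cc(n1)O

B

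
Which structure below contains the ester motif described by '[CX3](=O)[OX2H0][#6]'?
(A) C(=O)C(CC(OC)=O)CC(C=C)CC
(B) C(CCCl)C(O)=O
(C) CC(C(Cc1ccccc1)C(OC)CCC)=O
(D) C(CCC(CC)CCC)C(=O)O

[CX3](=O)[OX2H0][#6] describes a carbonyl carbon bonded to an oxygen that is itself bonded to carbon (no H on that O) (an ester).
(A) contains a methyl-ester group (-C(=O)OCH3), which satisfies every atom and bond constraint.
(B) has a carboxylic acid group (-C(=O)OH) but the singly-bonded O carries H (OX2H1, not H0).
(C) has a methoxy ether (-OCH3) but the ether oxygen is not adjacent to a C=O carbon.
(D) has a carboxylic acid group (-C(=O)OH) but the singly-bonded O carries H (OX2H1, not H0).
So the answer is (A).

A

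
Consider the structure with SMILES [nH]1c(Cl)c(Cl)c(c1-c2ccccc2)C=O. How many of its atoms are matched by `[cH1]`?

5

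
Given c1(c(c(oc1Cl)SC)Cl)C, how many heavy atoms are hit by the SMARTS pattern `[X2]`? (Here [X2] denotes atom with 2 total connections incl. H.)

2

The query [X2] means: any atom with exactly two total connections (bonds + H).
Check the 10 heavy atoms by environment: 1× o (aromatic, X2) → match; 4× c (aromatic, X3) → no; 2× Cl (X1) → no; 2× C (X4) → no; 1× S (X2) → match.
Summing the matching environments: 1 + 1 = 2 matching atoms.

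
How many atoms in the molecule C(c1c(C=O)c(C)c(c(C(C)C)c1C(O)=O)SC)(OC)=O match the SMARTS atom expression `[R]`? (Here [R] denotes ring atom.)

The query [R] means: R matches any atom that is part of a ring.
Check the 21 heavy atoms by environment: 6× c (aromatic, in 6-ring) → match; 9× C (acyclic) → no; 5× O (acyclic) → no; 1× S (acyclic) → no.
That gives 6 matching atoms.

6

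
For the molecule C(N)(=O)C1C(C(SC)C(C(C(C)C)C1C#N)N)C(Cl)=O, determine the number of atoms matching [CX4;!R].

4

Check the 20 heavy atoms by environment: 6× C (X4, in 6-ring) → no; 1× S (X2, acyclic) → no; 4× C (X4, acyclic) → match; 2× N (X3, acyclic) → no; 1× C (X2, acyclic) → no; 1× N (X1, acyclic) → no; 2× C (X3, acyclic) → no; 2× O (X1, acyclic) → no; 1× Cl (X1, acyclic) → no.
That gives 4 matching atoms.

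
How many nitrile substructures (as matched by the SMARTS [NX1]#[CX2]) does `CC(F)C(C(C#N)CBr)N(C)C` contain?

[NX1]#[CX2] is the SMARTS for a nitrile: a nitrogen triple-bonded to a two-connected carbon.
Exactly one fragment in the molecule meets all constraints, giving 1 match.

1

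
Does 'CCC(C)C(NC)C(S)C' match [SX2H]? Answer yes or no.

Yes

The pattern [SX2H] describes an aliphatic sulfur with two connections, one being H — a thiol.
The molecule carries a thiol (-SH), whose atoms satisfy every constraint of the query, so the pattern matches.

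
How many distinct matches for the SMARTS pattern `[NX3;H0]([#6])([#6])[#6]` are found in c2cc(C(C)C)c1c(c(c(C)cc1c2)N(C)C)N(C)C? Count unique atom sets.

[NX3;H0]([#6])([#6])[#6] is the SMARTS for a tertiary amine: a trivalent nitrogen with no H, bonded to three carbons.
The molecule carries 2 separate instances of a dimethylamino group (-N(CH3)2) meeting every constraint; each maps to a distinct set of atoms, giving 2 matches.

2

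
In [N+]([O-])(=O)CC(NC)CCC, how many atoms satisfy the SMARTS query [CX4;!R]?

6

Check the 10 heavy atoms by environment: 6× C (X4, acyclic) → match; 1× N (X3, acyclic) → no; 1× N (charge +1, X3, acyclic) → no; 1× O (charge -1, X1, acyclic) → no; 1× O (X1, acyclic) → no.
That gives 6 matching atoms.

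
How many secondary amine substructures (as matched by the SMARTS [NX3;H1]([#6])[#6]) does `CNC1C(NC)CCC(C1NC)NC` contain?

4

[NX3;H1]([#6])[#6] is the SMARTS for a secondary amine: a trivalent nitrogen with one H, bonded to two carbons.
The molecule carries 4 separate instances of an N-methylamino group (-NHCH3) meeting every constraint; each maps to a distinct set of atoms, giving 4 matches.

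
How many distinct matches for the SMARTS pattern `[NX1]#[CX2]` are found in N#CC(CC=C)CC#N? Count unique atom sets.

2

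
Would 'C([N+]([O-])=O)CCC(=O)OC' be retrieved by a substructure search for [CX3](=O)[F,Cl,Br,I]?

No

The pattern [CX3](=O)[F,Cl,Br,I] describes a carbonyl carbon bonded to a halogen — an acyl halide.
The closest candidate here is a methyl-ester group (-C(=O)OCH3), but the carbonyl is bonded to -O-C, not to a halogen. No other fragment satisfies the full query, so there is no match.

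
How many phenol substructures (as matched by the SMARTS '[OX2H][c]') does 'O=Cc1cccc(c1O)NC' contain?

[OX2H][c] is the SMARTS for a phenol: a hydroxyl oxygen attached to an aromatic carbon.
Exactly one fragment in the molecule meets all constraints, giving 1 match.

1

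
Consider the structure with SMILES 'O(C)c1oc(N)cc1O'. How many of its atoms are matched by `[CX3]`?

The query [CX3] means: C with X3: aliphatic carbon with exactly 3 total connections.
Check the 9 heavy atoms by environment: 1× o (aromatic, X2) → no; 4× c (aromatic, X3) → no; 2× O (X2) → no; 1× N (X3) → no; 1× C (X4) → no.
No environment satisfies the query, so 0 matching atoms.

0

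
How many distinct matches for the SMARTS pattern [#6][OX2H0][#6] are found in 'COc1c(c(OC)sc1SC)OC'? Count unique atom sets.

[#6][OX2H0][#6] is the SMARTS for an ether: an aliphatic oxygen bridging two carbons with no H on the oxygen.
The molecule carries 3 separate instances of a methoxy ether (-OCH3) meeting every constraint; each maps to a distinct set of atoms, giving 3 matches.

3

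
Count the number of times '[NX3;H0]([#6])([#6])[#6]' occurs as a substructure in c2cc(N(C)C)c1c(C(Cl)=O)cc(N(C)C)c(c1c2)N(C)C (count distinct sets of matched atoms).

3

[NX3;H0]([#6])([#6])[#6] is the SMARTS for a tertiary amine: a trivalent nitrogen with no H, bonded to three carbons.
The molecule carries 3 separate instances of a dimethylamino group (-N(CH3)2) meeting every constraint; each maps to a distinct set of atoms, giving 3 matches.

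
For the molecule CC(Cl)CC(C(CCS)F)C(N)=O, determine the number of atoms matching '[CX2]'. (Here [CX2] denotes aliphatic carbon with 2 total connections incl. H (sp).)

0

Check the 13 heavy atoms by environment: 7× C (X4) → no; 1× S (X2) → no; 1× C (X3) → no; 1× O (X1) → no; 1× N (X3) → no; 1× F (X1) → no; 1× Cl (X1) → no.
No environment satisfies the query, so 0 matching atoms.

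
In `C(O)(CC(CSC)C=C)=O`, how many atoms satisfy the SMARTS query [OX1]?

1

The query [OX1] means: aliphatic oxygen with one total connection — typically a carbonyl =O or an oxide.
Check the 10 heavy atoms by environment: 4× C (X4) → no; 3× C (X3) → no; 1× O (X1) → match; 1× O (X2) → no; 1× S (X2) → no.
That gives 1 matching atom.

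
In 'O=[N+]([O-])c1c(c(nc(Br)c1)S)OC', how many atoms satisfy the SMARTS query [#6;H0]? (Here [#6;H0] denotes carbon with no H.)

4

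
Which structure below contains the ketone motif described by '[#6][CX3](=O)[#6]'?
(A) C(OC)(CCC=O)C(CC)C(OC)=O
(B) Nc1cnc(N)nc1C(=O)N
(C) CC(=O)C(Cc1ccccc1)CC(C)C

C

[#6][CX3](=O)[#6] describes a carbonyl carbon (no H) flanked by two carbons (a ketone).
(A) has an aldehyde (-CHO) but the carbonyl carbon has H1, so it is not flanked by two carbons.
(B) has a primary amide (-C(=O)NH2) but one neighbour of the carbonyl carbon is N, not C.
(C) contains an acetyl/ketone group (-C(=O)CH3), which satisfies every atom and bond constraint.
So the answer is (C).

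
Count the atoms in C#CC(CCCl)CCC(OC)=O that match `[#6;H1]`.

Check the 12 heavy atoms by environment: 4× C (H2) → no; 2× C (H1) → match; 2× C (H0) → no; 1× Cl (H0) → no; 2× O (H0) → no; 1× C (H3) → no.
That gives 2 matching atoms.

2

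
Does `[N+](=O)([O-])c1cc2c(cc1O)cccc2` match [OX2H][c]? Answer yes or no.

Yes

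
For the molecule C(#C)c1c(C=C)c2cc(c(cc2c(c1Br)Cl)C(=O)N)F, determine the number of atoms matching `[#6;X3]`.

13

Check the 20 heavy atoms by environment: 10× c (aromatic, X3) → match; 1× F (X1) → no; 3× C (X3) → match; 1× O (X1) → no; 1× N (X3) → no; 1× Cl (X1) → no; 2× C (X2) → no; 1× Br (X1) → no.
Summing the matching environments: 10 + 3 = 13 matching atoms.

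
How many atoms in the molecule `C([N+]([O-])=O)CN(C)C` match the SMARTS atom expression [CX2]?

The query [CX2] means: C with X2: aliphatic carbon with exactly 2 total connections.
Check the 8 heavy atoms by environment: 4× C (X4) → no; 1× N (charge +1, X3) → no; 1× O (charge -1, X1) → no; 1× O (X1) → no; 1× N (X3) → no.
No environment satisfies the query, so 0 matching atoms.

0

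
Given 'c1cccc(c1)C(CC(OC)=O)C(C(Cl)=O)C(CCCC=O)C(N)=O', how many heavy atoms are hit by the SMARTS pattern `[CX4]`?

8

The query [CX4] means: C with X4: aliphatic carbon with exactly 4 total connections (bonds + H).
Check the 25 heavy atoms by environment: 8× C (X4) → match; 4× C (X3) → no; 4× O (X1) → no; 1× O (X2) → no; 1× Cl (X1) → no; 1× N (X3) → no; 6× c (aromatic, X3) → no.
That gives 8 matching atoms.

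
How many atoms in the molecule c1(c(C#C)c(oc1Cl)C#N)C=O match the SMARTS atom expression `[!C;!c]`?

4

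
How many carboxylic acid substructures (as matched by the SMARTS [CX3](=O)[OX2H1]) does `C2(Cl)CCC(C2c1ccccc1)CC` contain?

0

[CX3](=O)[OX2H1] is the SMARTS for a carboxylic acid: an sp2 carbon double-bonded to O and single-bonded to an -OH oxygen.
No fragment in the molecule satisfies every constraint, giving 0 matches.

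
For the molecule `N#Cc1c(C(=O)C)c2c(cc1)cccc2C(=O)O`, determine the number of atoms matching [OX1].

Check the 18 heavy atoms by environment: 10× c (aromatic, X3) → no; 2× C (X3) → no; 2× O (X1) → match; 1× C (X4) → no; 1× O (X2) → no; 1× C (X2) → no; 1× N (X1) → no.
That gives 2 matching atoms.

2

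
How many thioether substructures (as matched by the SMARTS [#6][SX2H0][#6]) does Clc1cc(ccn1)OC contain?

0

[#6][SX2H0][#6] is the SMARTS for a thioether: an aliphatic sulfur bridging two carbons with no H on the sulfur.
The molecule has a methoxy ether (-OCH3), but the bridging atom is O, not S; nothing else fits, so there are 0 matches.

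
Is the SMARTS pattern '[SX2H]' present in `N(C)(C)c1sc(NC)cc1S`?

Yes

The pattern [SX2H] describes an aliphatic sulfur with two connections, one being H — a thiol.
The molecule carries a thiol (-SH), whose atoms satisfy every constraint of the query, so the pattern matches.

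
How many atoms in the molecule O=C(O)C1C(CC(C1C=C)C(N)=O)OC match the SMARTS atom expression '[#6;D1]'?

2

Check the 15 heavy atoms by environment: 6× C (D3) → no; 2× C (D2) → no; 2× C (D1) → match; 1× O (D2) → no; 3× O (D1) → no; 1× N (D1) → no.
That gives 2 matching atoms.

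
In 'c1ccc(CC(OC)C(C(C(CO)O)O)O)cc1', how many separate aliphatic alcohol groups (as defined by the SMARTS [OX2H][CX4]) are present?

[OX2H][CX4] is the SMARTS for an aliphatic alcohol: a hydroxyl oxygen bound to an sp3 (X4) carbon.
The molecule carries 4 separate instances of a hydroxyl group (-OH) meeting every constraint; each maps to a distinct set of atoms, giving 4 matches.

4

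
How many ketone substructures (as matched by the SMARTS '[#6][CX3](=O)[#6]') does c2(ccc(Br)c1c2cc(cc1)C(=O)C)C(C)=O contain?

2

[#6][CX3](=O)[#6] is the SMARTS for a ketone: a carbonyl carbon (no H) flanked by two carbons.
The molecule carries 2 separate instances of an acetyl/ketone group (-C(=O)CH3) meeting every constraint; each maps to a distinct set of atoms, giving 2 matches.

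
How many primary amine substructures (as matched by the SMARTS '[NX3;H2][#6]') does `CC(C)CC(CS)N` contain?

1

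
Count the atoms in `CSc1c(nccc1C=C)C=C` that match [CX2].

0

The query [CX2] means: C with X2: aliphatic carbon with exactly 2 total connections.
Check the 12 heavy atoms by environment: 1× n (aromatic, X2) → no; 5× c (aromatic, X3) → no; 4× C (X3) → no; 1× S (X2) → no; 1× C (X4) → no.
No environment satisfies the query, so 0 matching atoms.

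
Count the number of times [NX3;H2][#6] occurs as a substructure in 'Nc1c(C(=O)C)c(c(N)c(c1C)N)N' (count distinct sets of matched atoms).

4

[NX3;H2][#6] is the SMARTS for a primary amine: a trivalent nitrogen with two H attached to carbon.
The molecule carries 4 separate instances of a primary amino group (-NH2) meeting every constraint; each maps to a distinct set of atoms, giving 4 matches.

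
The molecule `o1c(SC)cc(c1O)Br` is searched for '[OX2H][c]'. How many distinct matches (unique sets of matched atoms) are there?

1

[OX2H][c] is the SMARTS for a phenol: a hydroxyl oxygen attached to an aromatic carbon.
Exactly one fragment in the molecule meets all constraints, giving 1 match.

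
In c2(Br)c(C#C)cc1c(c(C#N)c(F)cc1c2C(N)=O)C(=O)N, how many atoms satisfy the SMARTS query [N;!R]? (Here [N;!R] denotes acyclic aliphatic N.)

3

Check the 22 heavy atoms by environment: 10× c (aromatic, in 6-ring) → no; 5× C (acyclic) → no; 1× Br (acyclic) → no; 2× O (acyclic) → no; 3× N (acyclic) → match; 1× F (acyclic) → no.
That gives 3 matching atoms.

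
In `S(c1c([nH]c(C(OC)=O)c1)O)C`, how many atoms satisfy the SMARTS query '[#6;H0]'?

4

The query [#6;H0] means: any carbon with no attached hydrogen.
Check the 12 heavy atoms by environment: 1× n (aromatic, H1) → no; 3× c (aromatic, H0) → match; 1× c (aromatic, H1) → no; 1× O (H1) → no; 1× C (H0) → match; 2× O (H0) → no; 2× C (H3) → no; 1× S (H0) → no.
Summing the matching environments: 3 + 1 = 4 matching atoms.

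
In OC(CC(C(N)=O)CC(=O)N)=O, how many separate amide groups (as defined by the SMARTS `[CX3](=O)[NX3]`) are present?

2

[CX3](=O)[NX3] is the SMARTS for an amide: a carbonyl carbon bonded to a trivalent nitrogen.
The molecule carries 2 separate instances of a primary amide (-C(=O)NH2) meeting every constraint; each maps to a distinct set of atoms, giving 2 matches.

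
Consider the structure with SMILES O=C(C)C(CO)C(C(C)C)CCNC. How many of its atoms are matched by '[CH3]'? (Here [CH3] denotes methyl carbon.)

The query [CH3] means: aliphatic carbon with exactly three hydrogens.
Check the 14 heavy atoms by environment: 3× C (H2) → no; 3× C (H1) → no; 4× C (H3) → match; 1× N (H1) → no; 1× C (H0) → no; 1× O (H0) → no; 1× O (H1) → no.
That gives 4 matching atoms.

4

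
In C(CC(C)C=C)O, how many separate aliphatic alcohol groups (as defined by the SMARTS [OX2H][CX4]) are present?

[OX2H][CX4] is the SMARTS for an aliphatic alcohol: a hydroxyl oxygen bound to an sp3 (X4) carbon.
Exactly one fragment in the molecule meets all constraints, giving 1 match.

1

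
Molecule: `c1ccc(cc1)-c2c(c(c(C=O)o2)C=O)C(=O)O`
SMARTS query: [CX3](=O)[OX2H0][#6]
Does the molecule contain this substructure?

The pattern [CX3](=O)[OX2H0][#6] describes a carbonyl carbon bonded to an oxygen that is itself bonded to carbon (no H on that O) — an ester.
The closest candidate here is a carboxylic acid group (-C(=O)OH), but the singly-bonded O carries H (OX2H1, not H0). No other fragment satisfies the full query, so there is no match.

No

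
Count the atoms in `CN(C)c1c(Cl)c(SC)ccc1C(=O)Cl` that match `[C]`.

Check the 15 heavy atoms by environment: 6× c (aromatic) → no; 1× S → no; 4× C → match; 1× N → no; 2× Cl → no; 1× O → no.
That gives 4 matching atoms.

4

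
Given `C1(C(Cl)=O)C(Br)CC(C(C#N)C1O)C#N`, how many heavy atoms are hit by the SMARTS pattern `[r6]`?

The query [r6] means: r6 matches atoms in a six-membered ring.
Check the 15 heavy atoms by environment: 6× C (in 6-ring) → match; 3× C (acyclic) → no; 2× O (acyclic) → no; 1× Cl (acyclic) → no; 2× N (acyclic) → no; 1× Br (acyclic) → no.
That gives 6 matching atoms.

6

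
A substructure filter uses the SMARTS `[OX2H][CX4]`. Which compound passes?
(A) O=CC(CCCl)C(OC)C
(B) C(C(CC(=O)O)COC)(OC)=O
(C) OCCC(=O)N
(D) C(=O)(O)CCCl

[OX2H][CX4] describes a hydroxyl oxygen bound to an sp3 (X4) carbon (an aliphatic alcohol).
(A) has a methoxy ether (-OCH3) but the oxygen has H0 (ether), not H1.
(B) has a carboxylic acid group (-C(=O)OH) but the -OH is on a CX3 carbonyl carbon, not a CX4 carbon.
(C) contains a hydroxyl group (-OH), which satisfies every atom and bond constraint.
(D) has a carboxylic acid group (-C(=O)OH) but the -OH is on a CX3 carbonyl carbon, not a CX4 carbon.
So the answer is (C).

C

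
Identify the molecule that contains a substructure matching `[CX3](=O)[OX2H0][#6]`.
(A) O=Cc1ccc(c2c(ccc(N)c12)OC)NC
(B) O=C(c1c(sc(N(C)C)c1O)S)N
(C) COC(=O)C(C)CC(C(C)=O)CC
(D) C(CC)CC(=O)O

C

[CX3](=O)[OX2H0][#6] describes a carbonyl carbon bonded to an oxygen that is itself bonded to carbon (no H on that O) (an ester).
(A) has a methoxy ether (-OCH3) but the ether oxygen is not adjacent to a C=O carbon.
(B) has a primary amide (-C(=O)NH2) but the carbonyl is bonded to N, not to an O-C linkage.
(C) contains a methyl-ester group (-C(=O)OCH3), which satisfies every atom and bond constraint.
(D) has a carboxylic acid group (-C(=O)OH) but the singly-bonded O carries H (OX2H1, not H0).
So the answer is (C).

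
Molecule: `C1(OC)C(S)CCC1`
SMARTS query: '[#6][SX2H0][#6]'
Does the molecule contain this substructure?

The pattern [#6][SX2H0][#6] describes an aliphatic sulfur bridging two carbons with no H on the sulfur — a thioether.
The closest candidate here is a methoxy ether (-OCH3), but the bridging atom is O, not S. No other fragment satisfies the full query, so there is no match.

No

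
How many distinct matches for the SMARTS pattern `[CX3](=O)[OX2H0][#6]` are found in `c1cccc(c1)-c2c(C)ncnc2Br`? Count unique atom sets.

0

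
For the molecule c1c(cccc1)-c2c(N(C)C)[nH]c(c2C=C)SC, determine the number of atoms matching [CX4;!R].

The query [CX4;!R] means: aliphatic carbon with four total connections, not in a ring.
Check the 18 heavy atoms by environment: 1× n (aromatic, X3, in 5-ring) → no; 4× c (aromatic, X3, in 5-ring) → no; 1× N (X3, acyclic) → no; 3× C (X4, acyclic) → match; 2× C (X3, acyclic) → no; 6× c (aromatic, X3, in 6-ring) → no; 1× S (X2, acyclic) → no.
That gives 3 matching atoms.

3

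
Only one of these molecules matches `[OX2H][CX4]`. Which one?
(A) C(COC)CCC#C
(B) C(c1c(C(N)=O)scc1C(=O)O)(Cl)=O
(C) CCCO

C

[OX2H][CX4] describes a hydroxyl oxygen bound to an sp3 (X4) carbon (an aliphatic alcohol).
(A) has a methoxy ether (-OCH3) but the oxygen has H0 (ether), not H1.
(B) has a carboxylic acid group (-C(=O)OH) but the -OH is on a CX3 carbonyl carbon, not a CX4 carbon.
(C) contains a hydroxyl group (-OH), which satisfies every atom and bond constraint.
So the answer is (C).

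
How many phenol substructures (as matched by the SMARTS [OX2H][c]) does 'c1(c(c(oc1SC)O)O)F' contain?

2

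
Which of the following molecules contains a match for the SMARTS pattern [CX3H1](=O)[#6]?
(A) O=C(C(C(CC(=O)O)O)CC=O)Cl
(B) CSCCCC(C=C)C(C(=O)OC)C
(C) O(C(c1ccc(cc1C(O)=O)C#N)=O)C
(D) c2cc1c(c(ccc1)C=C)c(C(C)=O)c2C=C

A

[CX3H1](=O)[#6] describes an sp2 carbon with one H, double-bonded to O and single-bonded to carbon (an aldehyde).
(A) contains an aldehyde (-CHO), which satisfies every atom and bond constraint.
(B) has a methyl-ester group (-C(=O)OCH3) but the carbonyl carbon has H0, not H1.
(C) has a carboxylic acid group (-C(=O)OH) but the carbonyl carbon has H0 and is bonded to O, not H1.
(D) has an acetyl/ketone group (-C(=O)CH3) but the carbonyl carbon has H0 (two carbon neighbours), not H1.
So the answer is (A).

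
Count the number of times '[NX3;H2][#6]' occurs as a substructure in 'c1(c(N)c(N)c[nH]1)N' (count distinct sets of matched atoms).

[NX3;H2][#6] is the SMARTS for a primary amine: a trivalent nitrogen with two H attached to carbon.
The molecule carries 3 separate instances of a primary amino group (-NH2) meeting every constraint; each maps to a distinct set of atoms, giving 3 matches.

3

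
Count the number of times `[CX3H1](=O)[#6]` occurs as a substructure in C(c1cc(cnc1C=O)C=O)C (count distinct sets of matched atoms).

[CX3H1](=O)[#6] is the SMARTS for an aldehyde: an sp2 carbon with one H, double-bonded to O and single-bonded to carbon.
The molecule carries 2 separate instances of an aldehyde (-CHO) meeting every constraint; each maps to a distinct set of atoms, giving 2 matches.

2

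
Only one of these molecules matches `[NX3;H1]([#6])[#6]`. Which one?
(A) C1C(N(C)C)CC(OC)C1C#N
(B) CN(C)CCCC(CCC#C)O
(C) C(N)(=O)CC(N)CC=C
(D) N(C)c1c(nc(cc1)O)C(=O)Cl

D

[NX3;H1]([#6])[#6] describes a trivalent nitrogen with one H, bonded to two carbons (a secondary amine).
(A) has a dimethylamino group (-N(CH3)2) but the nitrogen has H0, not H1.
(B) has a dimethylamino group (-N(CH3)2) but the nitrogen has H0, not H1.
(C) has a primary amino group (-NH2) but the nitrogen has H2 and only one carbon neighbour.
(D) contains an N-methylamino group (-NHCH3), which satisfies every atom and bond constraint.
So the answer is (D).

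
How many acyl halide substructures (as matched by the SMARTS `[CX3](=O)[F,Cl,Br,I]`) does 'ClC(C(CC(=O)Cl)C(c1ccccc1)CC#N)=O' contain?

[CX3](=O)[F,Cl,Br,I] is the SMARTS for an acyl halide: a carbonyl carbon bonded to a halogen.
The molecule carries 2 separate instances of an acyl chloride (-C(=O)Cl) meeting every constraint; each maps to a distinct set of atoms, giving 2 matches.

2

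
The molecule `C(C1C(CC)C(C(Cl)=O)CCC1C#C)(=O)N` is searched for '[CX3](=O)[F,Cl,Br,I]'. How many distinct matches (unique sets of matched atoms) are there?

1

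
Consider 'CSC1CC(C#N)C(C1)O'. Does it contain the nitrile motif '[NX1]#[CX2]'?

Yes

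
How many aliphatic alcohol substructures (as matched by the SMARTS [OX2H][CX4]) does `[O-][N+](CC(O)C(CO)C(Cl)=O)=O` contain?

2

[OX2H][CX4] is the SMARTS for an aliphatic alcohol: a hydroxyl oxygen bound to an sp3 (X4) carbon.
The molecule carries 2 separate instances of a hydroxyl group (-OH) meeting every constraint; each maps to a distinct set of atoms, giving 2 matches.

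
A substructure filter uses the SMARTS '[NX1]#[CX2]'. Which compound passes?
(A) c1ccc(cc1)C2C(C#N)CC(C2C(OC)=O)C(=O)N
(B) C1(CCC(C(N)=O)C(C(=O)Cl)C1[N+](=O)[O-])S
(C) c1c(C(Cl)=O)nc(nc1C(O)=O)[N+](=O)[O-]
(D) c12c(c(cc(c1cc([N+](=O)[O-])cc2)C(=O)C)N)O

A

[NX1]#[CX2] describes a nitrogen triple-bonded to a two-connected carbon (a nitrile).
(A) contains a nitrile (-C#N), which satisfies every atom and bond constraint.
(B) has a nitro group (-[N+](=O)[O-]) but there is no C#N triple bond.
(C) has a nitro group (-[N+](=O)[O-]) but there is no C#N triple bond.
(D) has a primary amino group (-NH2) but the nitrogen is NX3 (three connections), not NX1 triple-bonded.
So the answer is (A).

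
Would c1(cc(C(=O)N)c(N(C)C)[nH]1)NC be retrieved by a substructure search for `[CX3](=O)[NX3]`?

Yes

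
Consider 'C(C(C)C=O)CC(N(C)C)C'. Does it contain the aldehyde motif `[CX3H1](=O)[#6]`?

Yes

The pattern [CX3H1](=O)[#6] describes an sp2 carbon with one H, double-bonded to O and single-bonded to carbon — an aldehyde.
The molecule carries an aldehyde (-CHO), whose atoms satisfy every constraint of the query, so the pattern matches.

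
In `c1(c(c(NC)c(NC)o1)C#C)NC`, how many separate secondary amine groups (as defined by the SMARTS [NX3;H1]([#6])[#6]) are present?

3

[NX3;H1]([#6])[#6] is the SMARTS for a secondary amine: a trivalent nitrogen with one H, bonded to two carbons.
The molecule carries 3 separate instances of an N-methylamino group (-NHCH3) meeting every constraint; each maps to a distinct set of atoms, giving 3 matches.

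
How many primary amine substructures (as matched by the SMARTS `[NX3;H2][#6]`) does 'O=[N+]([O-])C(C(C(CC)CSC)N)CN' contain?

2

[NX3;H2][#6] is the SMARTS for a primary amine: a trivalent nitrogen with two H attached to carbon.
The molecule carries 2 separate instances of a primary amino group (-NH2) meeting every constraint; each maps to a distinct set of atoms, giving 2 matches.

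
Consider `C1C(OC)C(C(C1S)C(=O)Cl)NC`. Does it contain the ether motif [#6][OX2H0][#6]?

The pattern [#6][OX2H0][#6] describes an aliphatic oxygen bridging two carbons with no H on the oxygen — an ether.
The molecule carries a methoxy ether (-OCH3), whose atoms satisfy every constraint of the query, so the pattern matches.

Yes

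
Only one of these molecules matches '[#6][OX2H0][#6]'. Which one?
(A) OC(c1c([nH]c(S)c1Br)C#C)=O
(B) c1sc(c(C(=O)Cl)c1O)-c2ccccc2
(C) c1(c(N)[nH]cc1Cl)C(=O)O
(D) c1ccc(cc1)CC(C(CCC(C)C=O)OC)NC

D

[#6][OX2H0][#6] describes an aliphatic oxygen bridging two carbons with no H on the oxygen (an ether).
(A) has a carboxylic acid group (-C(=O)OH) but the -OH oxygen has H1; the =O is OX1, not OX2.
(B) has a hydroxyl group (-OH) but the oxygen has H1, not H0 bridging two carbons.
(C) has a carboxylic acid group (-C(=O)OH) but the -OH oxygen has H1; the =O is OX1, not OX2.
(D) contains a methoxy ether (-OCH3), which satisfies every atom and bond constraint.
So the answer is (D).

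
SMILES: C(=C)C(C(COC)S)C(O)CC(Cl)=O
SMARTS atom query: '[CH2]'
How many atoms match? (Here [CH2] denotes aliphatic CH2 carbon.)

3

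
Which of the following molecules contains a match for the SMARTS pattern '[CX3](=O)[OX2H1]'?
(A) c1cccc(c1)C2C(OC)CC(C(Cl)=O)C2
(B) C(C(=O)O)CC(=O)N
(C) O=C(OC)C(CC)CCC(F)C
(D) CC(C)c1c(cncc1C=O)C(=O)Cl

[CX3](=O)[OX2H1] describes an sp2 carbon double-bonded to O and single-bonded to an -OH oxygen (a carboxylic acid).
(A) has an acyl chloride (-C(=O)Cl) but the carbonyl is bonded to Cl, not to an -OH oxygen.
(B) contains a carboxylic acid group (-C(=O)OH), which satisfies every atom and bond constraint.
(C) has a methyl-ester group (-C(=O)OCH3) but the singly-bonded O has no H (OX2H0, not OX2H1).
(D) has an acyl chloride (-C(=O)Cl) but the carbonyl is bonded to Cl, not to an -OH oxygen.
So the answer is (B).

B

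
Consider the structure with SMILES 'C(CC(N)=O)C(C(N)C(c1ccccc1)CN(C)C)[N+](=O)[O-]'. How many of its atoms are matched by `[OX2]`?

0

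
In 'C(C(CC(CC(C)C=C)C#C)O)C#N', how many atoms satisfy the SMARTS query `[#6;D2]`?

The query [#6;D2] means: any carbon bonded to exactly two heavy atoms.
Check the 14 heavy atoms by environment: 3× C (D1) → no; 3× C (D3) → no; 6× C (D2) → match; 1× O (D1) → no; 1× N (D1) → no.
That gives 6 matching atoms.

6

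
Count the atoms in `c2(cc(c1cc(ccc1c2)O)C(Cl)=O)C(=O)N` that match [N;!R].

1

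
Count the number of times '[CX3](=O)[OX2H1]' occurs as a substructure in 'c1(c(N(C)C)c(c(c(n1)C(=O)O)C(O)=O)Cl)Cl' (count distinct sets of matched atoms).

[CX3](=O)[OX2H1] is the SMARTS for a carboxylic acid: an sp2 carbon double-bonded to O and single-bonded to an -OH oxygen.
The molecule carries 2 separate instances of a carboxylic acid group (-C(=O)OH) meeting every constraint; each maps to a distinct set of atoms, giving 2 matches.

2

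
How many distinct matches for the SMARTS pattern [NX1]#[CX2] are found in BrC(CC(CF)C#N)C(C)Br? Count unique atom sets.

[NX1]#[CX2] is the SMARTS for a nitrile: a nitrogen triple-bonded to a two-connected carbon.
Exactly one fragment in the molecule meets all constraints, giving 1 match.

1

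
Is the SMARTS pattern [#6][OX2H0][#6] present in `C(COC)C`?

Yes

The pattern [#6][OX2H0][#6] describes an aliphatic oxygen bridging two carbons with no H on the oxygen — an ether.
The molecule carries a methoxy ether (-OCH3), whose atoms satisfy every constraint of the query, so the pattern matches.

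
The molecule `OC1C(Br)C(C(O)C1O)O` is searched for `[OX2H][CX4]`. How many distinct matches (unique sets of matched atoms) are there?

[OX2H][CX4] is the SMARTS for an aliphatic alcohol: a hydroxyl oxygen bound to an sp3 (X4) carbon.
The molecule carries 4 separate instances of a hydroxyl group (-OH) meeting every constraint; each maps to a distinct set of atoms, giving 4 matches.

4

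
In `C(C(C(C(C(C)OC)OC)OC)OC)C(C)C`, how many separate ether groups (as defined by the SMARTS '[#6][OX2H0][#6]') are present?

4

[#6][OX2H0][#6] is the SMARTS for an ether: an aliphatic oxygen bridging two carbons with no H on the oxygen.
The molecule carries 4 separate instances of a methoxy ether (-OCH3) meeting every constraint; each maps to a distinct set of atoms, giving 4 matches.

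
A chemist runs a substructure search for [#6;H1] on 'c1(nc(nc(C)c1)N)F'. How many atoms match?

1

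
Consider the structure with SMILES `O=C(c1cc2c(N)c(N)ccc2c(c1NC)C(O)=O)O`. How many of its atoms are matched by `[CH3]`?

The query [CH3] means: aliphatic carbon with exactly three hydrogens.
Check the 20 heavy atoms by environment: 7× c (aromatic, H0) → no; 3× c (aromatic, H1) → no; 2× C (H0) → no; 2× O (H0) → no; 2× O (H1) → no; 2× N (H2) → no; 1× N (H1) → no; 1× C (H3) → match.
That gives 1 matching atom.

1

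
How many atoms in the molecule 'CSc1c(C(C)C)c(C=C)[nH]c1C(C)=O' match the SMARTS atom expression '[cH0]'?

4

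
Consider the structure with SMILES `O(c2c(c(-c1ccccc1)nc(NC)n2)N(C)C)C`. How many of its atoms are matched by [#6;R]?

10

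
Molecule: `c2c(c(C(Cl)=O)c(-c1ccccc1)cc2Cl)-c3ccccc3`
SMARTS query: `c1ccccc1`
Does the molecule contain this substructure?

The pattern c1ccccc1 describes six aromatic carbons in a ring — a benzene ring.
The molecule carries a phenyl ring, whose atoms satisfy every constraint of the query, so the pattern matches.

Yes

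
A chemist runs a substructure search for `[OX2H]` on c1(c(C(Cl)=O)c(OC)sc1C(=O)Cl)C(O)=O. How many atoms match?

The query [OX2H] means: aliphatic oxygen with two connections, one of which is H — an -OH oxygen.
Check the 16 heavy atoms by environment: 1× s (aromatic, H0, X2) → no; 4× c (aromatic, H0, X3) → no; 3× C (H0, X3) → no; 3× O (H0, X1) → no; 2× Cl (H0, X1) → no; 1× O (H1, X2) → match; 1× O (H0, X2) → no; 1× C (H3, X4) → no.
That gives 1 matching atom.

1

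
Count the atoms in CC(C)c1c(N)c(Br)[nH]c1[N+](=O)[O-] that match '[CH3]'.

2

Check the 13 heavy atoms by environment: 1× n (aromatic, H1) → no; 4× c (aromatic, H0) → no; 1× N (charge +1, H0) → no; 1× O (charge -1, H0) → no; 1× O (H0) → no; 1× Br (H0) → no; 1× C (H1) → no; 2× C (H3) → match; 1× N (H2) → no.
That gives 2 matching atoms.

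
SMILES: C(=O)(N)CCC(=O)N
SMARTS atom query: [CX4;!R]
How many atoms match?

2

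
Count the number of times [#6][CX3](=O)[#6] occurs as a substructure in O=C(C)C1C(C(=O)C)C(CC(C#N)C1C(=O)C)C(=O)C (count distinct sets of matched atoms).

4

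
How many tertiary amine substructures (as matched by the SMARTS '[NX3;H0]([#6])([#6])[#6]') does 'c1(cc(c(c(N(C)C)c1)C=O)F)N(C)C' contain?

[NX3;H0]([#6])([#6])[#6] is the SMARTS for a tertiary amine: a trivalent nitrogen with no H, bonded to three carbons.
The molecule carries 2 separate instances of a dimethylamino group (-N(CH3)2) meeting every constraint; each maps to a distinct set of atoms, giving 2 matches.

2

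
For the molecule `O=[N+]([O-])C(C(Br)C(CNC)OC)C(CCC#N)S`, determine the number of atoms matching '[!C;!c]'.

The query [!C;!c] means: neither aliphatic nor aromatic carbon — same as [!#6].
Check the 18 heavy atoms by environment: 10× C → no; 1× Br → match; 2× N → match; 1× S → match; 2× O → match; 1× N (charge +1) → match; 1× O (charge -1) → match.
Summing the matching environments: 1 + 2 + 1 + 2 + 1 + 1 = 8 matching atoms.

8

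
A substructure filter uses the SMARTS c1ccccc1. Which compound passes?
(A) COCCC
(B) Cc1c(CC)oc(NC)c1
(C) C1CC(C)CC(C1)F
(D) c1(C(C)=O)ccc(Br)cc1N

D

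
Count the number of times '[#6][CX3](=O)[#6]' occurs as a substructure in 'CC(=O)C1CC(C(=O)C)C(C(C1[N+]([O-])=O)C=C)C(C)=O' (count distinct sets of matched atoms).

3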